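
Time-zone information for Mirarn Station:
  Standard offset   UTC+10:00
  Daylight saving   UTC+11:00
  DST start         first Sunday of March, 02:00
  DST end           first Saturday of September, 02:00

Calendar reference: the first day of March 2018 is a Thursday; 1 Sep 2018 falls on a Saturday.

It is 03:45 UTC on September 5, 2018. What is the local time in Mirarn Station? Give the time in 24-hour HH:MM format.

1 March 2018 is a Thursday, so the first Sunday is March 4.
1 September 2018 is a Saturday, so the first Saturday is September 1.
At the standard offset (UTC+10:00), 03:45 UTC + 10h = 13:45 Mirarn Station standard time.
The standard-time date in Mirarn Station, September 5, 2018, is outside the daylight-saving period (4 March – 1 September), so Mirarn Station is on standard time, UTC+10:00.
03:45 UTC + 10h = 13:45 local.

13:45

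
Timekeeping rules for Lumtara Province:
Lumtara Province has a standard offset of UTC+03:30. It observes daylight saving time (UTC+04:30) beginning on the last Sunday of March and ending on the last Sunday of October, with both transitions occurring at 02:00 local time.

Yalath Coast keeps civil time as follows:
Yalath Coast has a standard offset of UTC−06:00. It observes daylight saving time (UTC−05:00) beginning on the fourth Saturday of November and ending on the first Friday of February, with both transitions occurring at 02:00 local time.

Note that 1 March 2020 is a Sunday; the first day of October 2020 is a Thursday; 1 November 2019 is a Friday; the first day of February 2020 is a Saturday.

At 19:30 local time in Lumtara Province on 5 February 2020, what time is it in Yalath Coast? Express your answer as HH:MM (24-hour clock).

1 March 2020 is a Sunday, so Sundays fall on 1, 8, 15, 22, 29; the last is March 29.
1 October 2020 is a Thursday, so Sundays fall on 4, 11, 18, 25; the last is October 25.
Daylight saving runs 29 March – 25 October; 5 February 2020 is outside that window, so Lumtara Province is on standard time at UTC+03:30.
19:30 Lumtara Province − 3h30m = 16:00 UTC.
1 November 2019 is a Friday, so the first Saturday is November 2 and the fourth is November 23.
1 February 2020 is a Saturday, so the first Friday is February 7.
At the standard offset (UTC−06:00), 16:00 UTC − 6h = 10:00 Yalath Coast standard time.
The standard-time date in Yalath Coast, 5 February 2020, lies within the daylight-saving period (23 November 2019 – 7 February 2020), so Yalath Coast is on daylight time, UTC−05:00.
16:00 UTC − 5h = 11:00 Yalath Coast.

11:00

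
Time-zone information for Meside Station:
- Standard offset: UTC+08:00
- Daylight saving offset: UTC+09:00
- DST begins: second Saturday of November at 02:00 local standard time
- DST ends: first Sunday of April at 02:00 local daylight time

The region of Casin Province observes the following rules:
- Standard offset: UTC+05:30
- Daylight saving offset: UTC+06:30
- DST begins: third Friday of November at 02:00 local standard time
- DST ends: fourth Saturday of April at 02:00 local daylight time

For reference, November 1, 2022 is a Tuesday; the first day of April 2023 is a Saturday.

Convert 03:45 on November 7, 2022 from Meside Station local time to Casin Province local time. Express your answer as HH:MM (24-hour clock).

1 November 2022 is a Tuesday, so the first Saturday is November 5 and the second is November 12.
1 April 2023 is a Saturday, so the first Sunday is April 2.
November 7, 2022 does not fall between 12 November 2022 and 2 April 2023, so daylight saving is not in effect and Meside Station is at UTC+08:00.
03:45 Meside Station − 8h = 19:45 UTC (rolling into the previous day, 6 November 2022).
1 November 2022 is a Tuesday, so the first Friday is November 4 and the third is November 18.
1 April 2023 is a Saturday, so the first Saturday is April 1 and the fourth is April 22.
At the standard offset (UTC+05:30), 19:45 UTC + 5h30m = 01:15 Casin Province standard time (rolling into the next day, 7 November 2022).
The standard-time date in Casin Province, November 7, 2022, is outside the daylight-saving period (18 November 2022 – 22 April 2023), so Casin Province is on standard time, UTC+05:30.
19:45 UTC + 5h30m = 01:15 Casin Province (rolling into the next day, 7 November 2022).

01:15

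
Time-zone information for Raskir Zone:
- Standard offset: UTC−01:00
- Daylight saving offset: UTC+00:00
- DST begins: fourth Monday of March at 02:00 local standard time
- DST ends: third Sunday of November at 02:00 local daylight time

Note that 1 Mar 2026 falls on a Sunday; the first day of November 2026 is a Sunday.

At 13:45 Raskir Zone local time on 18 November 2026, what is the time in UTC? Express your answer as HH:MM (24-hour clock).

14:45

1 March 2026 is a Sunday, so the first Monday is March 2 and the fourth is March 23.
1 November 2026 is a Sunday, so the first Sunday is November 1 and the third is November 15.
18 November 2026 does not fall between 23 March and 15 November, so daylight saving is not in effect and Raskir Zone is at UTC−01:00.
13:45 local + 1h = 14:45 UTC.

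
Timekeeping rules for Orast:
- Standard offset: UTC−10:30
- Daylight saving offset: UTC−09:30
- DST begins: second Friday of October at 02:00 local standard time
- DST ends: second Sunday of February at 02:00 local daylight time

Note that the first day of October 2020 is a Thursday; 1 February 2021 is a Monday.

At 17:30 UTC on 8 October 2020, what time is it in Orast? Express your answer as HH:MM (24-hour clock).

1 October 2020 is a Thursday, so the first Friday is October 2 and the second is October 9.
1 February 2021 is a Monday, so the first Sunday is February 7 and the second is February 14.
At the standard offset (UTC−10:30), 17:30 UTC − 10h30m = 07:00 Orast standard time.
Daylight saving runs 9 October 2020 – 14 February 2021; the standard-time date in Orast, 8 October 2020, is outside that window, so Orast is on standard time at UTC−10:30.
17:30 UTC − 10h30m = 07:00 local.

07:00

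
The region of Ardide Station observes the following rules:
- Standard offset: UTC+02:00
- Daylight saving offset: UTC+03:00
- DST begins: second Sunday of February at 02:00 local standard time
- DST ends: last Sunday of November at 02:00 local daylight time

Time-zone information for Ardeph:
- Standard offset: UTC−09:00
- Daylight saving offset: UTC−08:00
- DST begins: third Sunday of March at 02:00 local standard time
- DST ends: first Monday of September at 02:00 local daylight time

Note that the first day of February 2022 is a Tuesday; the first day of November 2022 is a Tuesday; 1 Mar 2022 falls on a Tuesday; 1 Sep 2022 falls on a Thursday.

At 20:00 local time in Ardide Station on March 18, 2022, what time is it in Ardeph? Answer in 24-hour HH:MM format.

08:00

1 February 2022 is a Tuesday, so the first Sunday is February 6 and the second is February 13.
1 November 2022 is a Tuesday, so Sundays fall on 6, 13, 20, 27; the last is November 27.
March 18, 2022 falls between 13 February and 27 November, so daylight saving is in effect and Ardide Station is at UTC+03:00.
20:00 Ardide Station − 3h = 17:00 UTC.
1 March 2022 is a Tuesday, so the first Sunday is March 6 and the third is March 20.
1 September 2022 is a Thursday, so the first Monday is September 5.
At the standard offset (UTC−09:00), 17:00 UTC − 9h = 08:00 Ardeph standard time.
The standard-time date in Ardeph, March 18, 2022, does not fall between 20 March and 5 September, so daylight saving is not in effect and Ardeph is at UTC−09:00.
17:00 UTC − 9h = 08:00 Ardeph.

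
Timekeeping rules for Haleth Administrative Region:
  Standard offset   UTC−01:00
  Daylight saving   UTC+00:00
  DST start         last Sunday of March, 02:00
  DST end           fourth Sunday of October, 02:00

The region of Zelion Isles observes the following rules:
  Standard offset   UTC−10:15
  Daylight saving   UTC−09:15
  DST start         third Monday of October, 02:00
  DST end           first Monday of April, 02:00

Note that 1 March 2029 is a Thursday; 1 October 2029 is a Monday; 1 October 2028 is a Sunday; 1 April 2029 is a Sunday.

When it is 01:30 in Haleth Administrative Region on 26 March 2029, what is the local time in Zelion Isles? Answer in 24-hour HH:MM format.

16:15

1 March 2029 is a Thursday, so Sundays fall on 4, 11, 18, 25; the last is March 25.
1 October 2029 is a Monday, so the first Sunday is October 7 and the fourth is October 28.
26 March 2029 falls between 25 March and 28 October, so daylight saving is in effect and Haleth Administrative Region is at UTC+00:00.
01:30 Haleth Administrative Region − 0h = 01:30 UTC.
1 October 2028 is a Sunday, so the first Monday is October 2 and the third is October 16.
1 April 2029 is a Sunday, so the first Monday is April 2.
At the standard offset (UTC−10:15), 01:30 UTC − 10h15m = 15:15 Zelion Isles standard time (rolling into the previous day, 25 March 2029).
The standard-time date in Zelion Isles, 25 March 2029, lies within the daylight-saving period (16 October 2028 – 2 April 2029), so Zelion Isles is on daylight time, UTC−09:15.
01:30 UTC − 9h15m = 16:15 Zelion Isles (rolling into the previous day, 25 March 2029).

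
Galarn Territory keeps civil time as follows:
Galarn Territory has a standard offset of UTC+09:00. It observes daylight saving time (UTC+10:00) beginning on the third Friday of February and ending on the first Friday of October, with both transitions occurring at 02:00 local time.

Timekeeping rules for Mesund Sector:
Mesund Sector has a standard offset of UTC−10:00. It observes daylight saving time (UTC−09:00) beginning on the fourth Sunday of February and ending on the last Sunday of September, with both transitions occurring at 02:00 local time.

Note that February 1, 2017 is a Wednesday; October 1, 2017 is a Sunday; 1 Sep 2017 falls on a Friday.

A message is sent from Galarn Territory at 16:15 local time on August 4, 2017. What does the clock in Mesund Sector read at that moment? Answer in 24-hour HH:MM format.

1 February 2017 is a Wednesday, so the first Friday is February 3 and the third is February 17.
1 October 2017 is a Sunday, so the first Friday is October 6.
August 4, 2017 lies within the daylight-saving period (17 February – 6 October), so Galarn Territory is on daylight time, UTC+10:00.
16:15 Galarn Territory − 10h = 06:15 UTC.
1 February 2017 is a Wednesday, so the first Sunday is February 5 and the fourth is February 26.
1 September 2017 is a Friday, so Sundays fall on 3, 10, 17, 24; the last is September 24.
At the standard offset (UTC−10:00), 06:15 UTC − 10h = 20:15 Mesund Sector standard time (rolling into the previous day, 3 August 2017).
The standard-time date in Mesund Sector, August 3, 2017, falls between 26 February and 24 September, so daylight saving is in effect and Mesund Sector is at UTC−09:00.
06:15 UTC − 9h = 21:15 Mesund Sector (rolling into the previous day, 3 August 2017).

21:15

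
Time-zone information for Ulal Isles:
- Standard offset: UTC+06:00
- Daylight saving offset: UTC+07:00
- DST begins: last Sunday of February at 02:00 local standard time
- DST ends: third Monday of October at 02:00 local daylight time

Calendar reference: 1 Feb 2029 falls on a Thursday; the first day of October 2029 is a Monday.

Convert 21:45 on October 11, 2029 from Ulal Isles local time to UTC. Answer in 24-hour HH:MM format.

14:45

1 February 2029 is a Thursday, so Sundays fall on 4, 11, 18, 25; the last is February 25.
1 October 2029 is a Monday, so the first Monday is October 1 and the third is October 15.
Daylight saving runs 25 February – 15 October; October 11, 2029 is inside that window, so Ulal Isles is at UTC+07:00.
21:45 local − 7h = 14:45 UTC.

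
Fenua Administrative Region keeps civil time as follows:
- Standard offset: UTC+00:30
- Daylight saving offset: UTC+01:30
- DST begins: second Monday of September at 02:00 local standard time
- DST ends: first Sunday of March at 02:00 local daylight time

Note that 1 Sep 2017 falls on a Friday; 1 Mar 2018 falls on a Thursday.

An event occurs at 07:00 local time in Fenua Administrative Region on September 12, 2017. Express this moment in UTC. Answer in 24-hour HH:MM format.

1 September 2017 is a Friday, so the first Monday is September 4 and the second is September 11.
1 March 2018 is a Thursday, so the first Sunday is March 4.
September 12, 2017 falls between 11 September 2017 and 4 March 2018, so daylight saving is in effect and Fenua Administrative Region is at UTC+01:30.
07:00 local − 1h30m = 05:30 UTC.

05:30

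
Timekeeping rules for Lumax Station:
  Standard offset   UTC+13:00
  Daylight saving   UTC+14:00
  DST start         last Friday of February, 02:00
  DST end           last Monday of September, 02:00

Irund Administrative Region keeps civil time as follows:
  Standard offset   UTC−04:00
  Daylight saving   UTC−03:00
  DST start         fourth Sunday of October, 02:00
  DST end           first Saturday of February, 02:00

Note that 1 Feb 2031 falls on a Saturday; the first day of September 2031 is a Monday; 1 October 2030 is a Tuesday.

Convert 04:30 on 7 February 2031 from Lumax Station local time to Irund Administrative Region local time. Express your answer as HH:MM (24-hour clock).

1 February 2031 is a Saturday, so Fridays fall on 7, 14, 21, 28; the last is February 28.
1 September 2031 is a Monday, so Mondays fall on 1, 8, 15, 22, 29; the last is September 29.
Daylight saving runs 28 February – 29 September; 7 February 2031 is outside that window, so Lumax Station is on standard time at UTC+13:00.
04:30 Lumax Station − 13h = 15:30 UTC (rolling into the previous day, 6 February 2031).
1 October 2030 is a Tuesday, so the first Sunday is October 6 and the fourth is October 27.
1 February 2031 is a Saturday, so the first Saturday is February 1.
At the standard offset (UTC−04:00), 15:30 UTC − 4h = 11:30 Irund Administrative Region standard time.
Daylight saving runs 27 October 2030 – 1 February 2031; the standard-time date in Irund Administrative Region, 6 February 2031, is outside that window, so Irund Administrative Region is on standard time at UTC−04:00.
15:30 UTC − 4h = 11:30 Irund Administrative Region.

11:30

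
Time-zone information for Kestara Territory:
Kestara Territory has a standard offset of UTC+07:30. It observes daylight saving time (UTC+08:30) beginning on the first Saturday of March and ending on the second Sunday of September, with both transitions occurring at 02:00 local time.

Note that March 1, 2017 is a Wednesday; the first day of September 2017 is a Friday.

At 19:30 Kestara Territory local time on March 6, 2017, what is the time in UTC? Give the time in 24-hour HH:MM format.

11:00

1 March 2017 is a Wednesday, so the first Saturday is March 4.
1 September 2017 is a Friday, so the first Sunday is September 3 and the second is September 10.
March 6, 2017 falls between 4 March and 10 September, so daylight saving is in effect and Kestara Territory is at UTC+08:30.
19:30 local − 8h30m = 11:00 UTC.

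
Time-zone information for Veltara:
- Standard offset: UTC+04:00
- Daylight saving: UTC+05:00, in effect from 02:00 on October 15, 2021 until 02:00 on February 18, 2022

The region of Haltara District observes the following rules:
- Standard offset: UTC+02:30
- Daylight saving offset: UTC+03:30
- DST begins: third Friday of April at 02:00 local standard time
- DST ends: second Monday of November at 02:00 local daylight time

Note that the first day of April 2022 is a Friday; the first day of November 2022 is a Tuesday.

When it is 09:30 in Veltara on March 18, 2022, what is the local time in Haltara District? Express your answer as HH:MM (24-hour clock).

March 18, 2022 is outside the daylight-saving period (15 October 2021 – 18 February 2022), so Veltara is on standard time, UTC+04:00.
09:30 Veltara − 4h = 05:30 UTC.
1 April 2022 is a Friday, so the first Friday is April 1 and the third is April 15.
1 November 2022 is a Tuesday, so the first Monday is November 7 and the second is November 14.
At the standard offset (UTC+02:30), 05:30 UTC + 2h30m = 08:00 Haltara District standard time.
Daylight saving runs 15 April – 14 November; the standard-time date in Haltara District, March 18, 2022, is outside that window, so Haltara District is on standard time at UTC+02:30.
05:30 UTC + 2h30m = 08:00 Haltara District.

08:00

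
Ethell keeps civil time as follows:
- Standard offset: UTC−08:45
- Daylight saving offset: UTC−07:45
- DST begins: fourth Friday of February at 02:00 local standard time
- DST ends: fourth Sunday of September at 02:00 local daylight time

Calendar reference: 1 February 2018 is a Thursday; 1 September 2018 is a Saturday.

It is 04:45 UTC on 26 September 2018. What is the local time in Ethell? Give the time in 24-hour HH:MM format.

1 February 2018 is a Thursday, so the first Friday is February 2 and the fourth is February 23.
1 September 2018 is a Saturday, so the first Sunday is September 2 and the fourth is September 23.
At the standard offset (UTC−08:45), 04:45 UTC − 8h45m = 20:00 Ethell standard time (rolling into the previous day, 25 September 2018).
Daylight saving runs 23 February – 23 September; the standard-time date in Ethell, 25 September 2018, is outside that window, so Ethell is on standard time at UTC−08:45.
04:45 UTC − 8h45m = 20:00 local (rolling into the previous day, 25 September 2018).

20:00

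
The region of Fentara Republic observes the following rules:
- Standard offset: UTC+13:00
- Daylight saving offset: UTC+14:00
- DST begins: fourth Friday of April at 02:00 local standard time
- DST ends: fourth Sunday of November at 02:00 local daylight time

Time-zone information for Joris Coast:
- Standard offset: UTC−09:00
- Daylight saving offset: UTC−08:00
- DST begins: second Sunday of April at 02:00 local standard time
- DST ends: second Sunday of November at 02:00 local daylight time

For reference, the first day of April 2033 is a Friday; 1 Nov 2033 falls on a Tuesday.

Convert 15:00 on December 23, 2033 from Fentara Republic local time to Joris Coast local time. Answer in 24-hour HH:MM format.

1 April 2033 is a Friday, so the first Friday is April 1 and the fourth is April 22.
1 November 2033 is a Tuesday, so the first Sunday is November 6 and the fourth is November 27.
December 23, 2033 is outside the daylight-saving period (22 April – 27 November), so Fentara Republic is on standard time, UTC+13:00.
15:00 Fentara Republic − 13h = 02:00 UTC.
1 April 2033 is a Friday, so the first Sunday is April 3 and the second is April 10.
1 November 2033 is a Tuesday, so the first Sunday is November 6 and the second is November 13.
At the standard offset (UTC−09:00), 02:00 UTC − 9h = 17:00 Joris Coast standard time (rolling into the previous day, 22 December 2033).
Daylight saving runs 10 April – 13 November; the standard-time date in Joris Coast, December 22, 2033, is outside that window, so Joris Coast is on standard time at UTC−09:00.
02:00 UTC − 9h = 17:00 Joris Coast (rolling into the previous day, 22 December 2033).

17:00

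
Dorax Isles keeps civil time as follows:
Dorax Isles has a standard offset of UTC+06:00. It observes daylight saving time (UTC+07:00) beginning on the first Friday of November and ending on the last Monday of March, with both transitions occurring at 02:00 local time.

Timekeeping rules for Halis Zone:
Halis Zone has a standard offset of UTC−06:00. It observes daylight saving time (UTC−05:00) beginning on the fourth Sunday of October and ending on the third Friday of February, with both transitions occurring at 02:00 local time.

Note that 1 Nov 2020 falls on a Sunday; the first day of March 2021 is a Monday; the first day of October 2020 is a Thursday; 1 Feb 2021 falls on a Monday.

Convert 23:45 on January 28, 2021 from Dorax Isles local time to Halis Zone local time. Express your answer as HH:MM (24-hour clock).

11:45

1 November 2020 is a Sunday, so the first Friday is November 6.
1 March 2021 is a Monday, so Mondays fall on 1, 8, 15, 22, 29; the last is March 29.
Daylight saving runs 6 November 2020 – 29 March 2021; January 28, 2021 is inside that window, so Dorax Isles is at UTC+07:00.
23:45 Dorax Isles − 7h = 16:45 UTC.
1 October 2020 is a Thursday, so the first Sunday is October 4 and the fourth is October 25.
1 February 2021 is a Monday, so the first Friday is February 5 and the third is February 19.
At the standard offset (UTC−06:00), 16:45 UTC − 6h = 10:45 Halis Zone standard time.
Daylight saving runs 25 October 2020 – 19 February 2021; the standard-time date in Halis Zone, January 28, 2021, is inside that window, so Halis Zone is at UTC−05:00.
16:45 UTC − 5h = 11:45 Halis Zone.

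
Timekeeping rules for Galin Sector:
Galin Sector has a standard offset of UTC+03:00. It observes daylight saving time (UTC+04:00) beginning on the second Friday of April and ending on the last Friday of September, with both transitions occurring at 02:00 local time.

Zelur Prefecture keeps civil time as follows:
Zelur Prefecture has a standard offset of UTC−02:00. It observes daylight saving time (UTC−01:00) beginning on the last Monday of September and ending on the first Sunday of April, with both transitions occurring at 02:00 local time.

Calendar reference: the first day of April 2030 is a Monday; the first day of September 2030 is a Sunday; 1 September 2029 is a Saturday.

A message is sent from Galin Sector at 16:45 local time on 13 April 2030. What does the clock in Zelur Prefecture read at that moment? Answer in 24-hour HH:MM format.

1 April 2030 is a Monday, so the first Friday is April 5 and the second is April 12.
1 September 2030 is a Sunday, so Fridays fall on 6, 13, 20, 27; the last is September 27.
13 April 2030 lies within the daylight-saving period (12 April – 27 September), so Galin Sector is on daylight time, UTC+04:00.
16:45 Galin Sector − 4h = 12:45 UTC.
1 September 2029 is a Saturday, so Mondays fall on 3, 10, 17, 24; the last is September 24.
1 April 2030 is a Monday, so the first Sunday is April 7.
At the standard offset (UTC−02:00), 12:45 UTC − 2h = 10:45 Zelur Prefecture standard time.
Daylight saving runs 24 September 2029 – 7 April 2030; the standard-time date in Zelur Prefecture, 13 April 2030, is outside that window, so Zelur Prefecture is on standard time at UTC−02:00.
12:45 UTC − 2h = 10:45 Zelur Prefecture.

10:45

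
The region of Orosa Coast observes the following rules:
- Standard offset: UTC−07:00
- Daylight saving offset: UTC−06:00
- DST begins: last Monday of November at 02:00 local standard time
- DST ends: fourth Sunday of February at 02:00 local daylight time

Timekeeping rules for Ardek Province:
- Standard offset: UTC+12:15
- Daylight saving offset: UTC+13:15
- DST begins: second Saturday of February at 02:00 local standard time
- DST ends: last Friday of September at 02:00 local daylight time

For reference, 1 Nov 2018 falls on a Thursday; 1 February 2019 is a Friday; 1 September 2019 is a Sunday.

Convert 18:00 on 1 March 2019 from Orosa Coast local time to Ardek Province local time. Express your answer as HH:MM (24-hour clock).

1 November 2018 is a Thursday, so Mondays fall on 5, 12, 19, 26; the last is November 26.
1 February 2019 is a Friday, so the first Sunday is February 3 and the fourth is February 24.
1 March 2019 is outside the daylight-saving period (26 November 2018 – 24 February 2019), so Orosa Coast is on standard time, UTC−07:00.
18:00 Orosa Coast + 7h = 01:00 UTC (rolling into the next day, 2 March 2019).
1 February 2019 is a Friday, so the first Saturday is February 2 and the second is February 9.
1 September 2019 is a Sunday, so Fridays fall on 6, 13, 20, 27; the last is September 27.
At the standard offset (UTC+12:15), 01:00 UTC + 12h15m = 13:15 Ardek Province standard time.
Daylight saving runs 9 February – 27 September; the standard-time date in Ardek Province, 2 March 2019, is inside that window, so Ardek Province is at UTC+13:15.
01:00 UTC + 13h15m = 14:15 Ardek Province.

14:15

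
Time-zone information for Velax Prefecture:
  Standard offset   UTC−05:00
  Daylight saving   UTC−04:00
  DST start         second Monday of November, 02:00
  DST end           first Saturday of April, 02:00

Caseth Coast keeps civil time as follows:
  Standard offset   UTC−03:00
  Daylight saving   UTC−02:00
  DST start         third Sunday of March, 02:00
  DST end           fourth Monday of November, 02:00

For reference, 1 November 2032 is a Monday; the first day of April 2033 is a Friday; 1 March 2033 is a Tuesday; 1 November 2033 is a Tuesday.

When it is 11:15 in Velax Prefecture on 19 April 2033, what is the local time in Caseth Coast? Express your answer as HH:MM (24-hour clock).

14:15

1 November 2032 is a Monday, so the first Monday is November 1 and the second is November 8.
1 April 2033 is a Friday, so the first Saturday is April 2.
19 April 2033 is outside the daylight-saving period (8 November 2032 – 2 April 2033), so Velax Prefecture is on standard time, UTC−05:00.
11:15 Velax Prefecture + 5h = 16:15 UTC.
1 March 2033 is a Tuesday, so the first Sunday is March 6 and the third is March 20.
1 November 2033 is a Tuesday, so the first Monday is November 7 and the fourth is November 28.
At the standard offset (UTC−03:00), 16:15 UTC − 3h = 13:15 Caseth Coast standard time.
The standard-time date in Caseth Coast, 19 April 2033, lies within the daylight-saving period (20 March – 28 November), so Caseth Coast is on daylight time, UTC−02:00.
16:15 UTC − 2h = 14:15 Caseth Coast.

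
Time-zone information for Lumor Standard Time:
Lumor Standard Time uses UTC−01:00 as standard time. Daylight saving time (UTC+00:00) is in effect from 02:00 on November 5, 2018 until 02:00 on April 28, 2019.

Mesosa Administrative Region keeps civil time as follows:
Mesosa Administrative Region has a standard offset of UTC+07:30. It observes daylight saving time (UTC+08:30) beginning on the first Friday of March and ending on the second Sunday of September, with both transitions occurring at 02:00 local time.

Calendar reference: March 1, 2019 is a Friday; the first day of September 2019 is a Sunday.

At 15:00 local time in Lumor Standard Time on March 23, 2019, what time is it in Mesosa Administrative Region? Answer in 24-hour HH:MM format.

March 23, 2019 lies within the daylight-saving period (5 November 2018 – 28 April 2019), so Lumor Standard Time is on daylight time, UTC+00:00.
15:00 Lumor Standard Time − 0h = 15:00 UTC.
1 March 2019 is a Friday, so the first Friday is March 1.
1 September 2019 is a Sunday, so the first Sunday is September 1 and the second is September 8.
At the standard offset (UTC+07:30), 15:00 UTC + 7h30m = 22:30 Mesosa Administrative Region standard time.
Daylight saving runs 1 March – 8 September; the standard-time date in Mesosa Administrative Region, March 23, 2019, is inside that window, so Mesosa Administrative Region is at UTC+08:30.
15:00 UTC + 8h30m = 23:30 Mesosa Administrative Region.

23:30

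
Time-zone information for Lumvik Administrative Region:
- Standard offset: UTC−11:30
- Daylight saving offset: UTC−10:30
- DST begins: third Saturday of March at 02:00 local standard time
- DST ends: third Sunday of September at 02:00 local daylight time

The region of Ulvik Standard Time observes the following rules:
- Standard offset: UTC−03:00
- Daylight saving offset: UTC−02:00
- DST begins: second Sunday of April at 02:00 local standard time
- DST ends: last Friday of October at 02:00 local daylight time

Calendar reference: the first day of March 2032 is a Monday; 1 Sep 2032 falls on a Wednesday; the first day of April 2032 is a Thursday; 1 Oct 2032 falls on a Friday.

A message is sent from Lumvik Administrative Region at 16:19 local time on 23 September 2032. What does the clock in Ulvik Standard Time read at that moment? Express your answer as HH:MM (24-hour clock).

1 March 2032 is a Monday, so the first Saturday is March 6 and the third is March 20.
1 September 2032 is a Wednesday, so the first Sunday is September 5 and the third is September 19.
23 September 2032 does not fall between 20 March and 19 September, so daylight saving is not in effect and Lumvik Administrative Region is at UTC−11:30.
16:19 Lumvik Administrative Region + 11h30m = 03:49 UTC (rolling into the next day, 24 September 2032).
1 April 2032 is a Thursday, so the first Sunday is April 4 and the second is April 11.
1 October 2032 is a Friday, so Fridays fall on 1, 8, 15, 22, 29; the last is October 29.
At the standard offset (UTC−03:00), 03:49 UTC − 3h = 00:49 Ulvik Standard Time standard time.
Daylight saving runs 11 April – 29 October; the standard-time date in Ulvik Standard Time, 24 September 2032, is inside that window, so Ulvik Standard Time is at UTC−02:00.
03:49 UTC − 2h = 01:49 Ulvik Standard Time.

01:49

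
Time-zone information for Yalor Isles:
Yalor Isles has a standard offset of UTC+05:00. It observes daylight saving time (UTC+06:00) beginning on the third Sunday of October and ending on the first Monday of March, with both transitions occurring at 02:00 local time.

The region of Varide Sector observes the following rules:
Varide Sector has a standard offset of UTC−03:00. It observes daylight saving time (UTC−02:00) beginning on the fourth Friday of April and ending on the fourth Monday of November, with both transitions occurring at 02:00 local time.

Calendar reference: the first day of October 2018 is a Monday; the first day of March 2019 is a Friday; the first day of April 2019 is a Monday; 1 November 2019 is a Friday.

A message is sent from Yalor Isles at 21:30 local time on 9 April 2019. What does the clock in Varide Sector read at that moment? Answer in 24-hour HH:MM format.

13:30

1 October 2018 is a Monday, so the first Sunday is October 7 and the third is October 21.
1 March 2019 is a Friday, so the first Monday is March 4.
9 April 2019 does not fall between 21 October 2018 and 4 March 2019, so daylight saving is not in effect and Yalor Isles is at UTC+05:00.
21:30 Yalor Isles − 5h = 16:30 UTC.
1 April 2019 is a Monday, so the first Friday is April 5 and the fourth is April 26.
1 November 2019 is a Friday, so the first Monday is November 4 and the fourth is November 25.
At the standard offset (UTC−03:00), 16:30 UTC − 3h = 13:30 Varide Sector standard time.
Daylight saving runs 26 April – 25 November; the standard-time date in Varide Sector, 9 April 2019, is outside that window, so Varide Sector is on standard time at UTC−03:00.
16:30 UTC − 3h = 13:30 Varide Sector.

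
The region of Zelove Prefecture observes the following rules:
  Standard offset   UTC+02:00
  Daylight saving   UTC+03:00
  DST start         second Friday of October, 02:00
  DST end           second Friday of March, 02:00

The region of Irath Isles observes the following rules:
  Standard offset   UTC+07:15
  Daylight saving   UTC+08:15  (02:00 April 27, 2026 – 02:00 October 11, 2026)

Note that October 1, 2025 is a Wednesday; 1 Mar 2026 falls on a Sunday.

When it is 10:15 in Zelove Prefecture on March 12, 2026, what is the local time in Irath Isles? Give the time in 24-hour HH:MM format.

14:30

1 October 2025 is a Wednesday, so the first Friday is October 3 and the second is October 10.
1 March 2026 is a Sunday, so the first Friday is March 6 and the second is March 13.
March 12, 2026 lies within the daylight-saving period (10 October 2025 – 13 March 2026), so Zelove Prefecture is on daylight time, UTC+03:00.
10:15 Zelove Prefecture − 3h = 07:15 UTC.
At the standard offset (UTC+07:15), 07:15 UTC + 7h15m = 14:30 Irath Isles standard time.
Daylight saving runs 27 April – 11 October; the standard-time date in Irath Isles, March 12, 2026, is outside that window, so Irath Isles is on standard time at UTC+07:15.
07:15 UTC + 7h15m = 14:30 Irath Isles.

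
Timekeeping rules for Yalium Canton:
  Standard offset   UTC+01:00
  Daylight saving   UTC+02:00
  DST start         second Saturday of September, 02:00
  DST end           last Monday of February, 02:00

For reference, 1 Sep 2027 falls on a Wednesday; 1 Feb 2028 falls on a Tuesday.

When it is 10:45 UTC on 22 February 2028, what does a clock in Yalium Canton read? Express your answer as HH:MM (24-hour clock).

1 September 2027 is a Wednesday, so the first Saturday is September 4 and the second is September 11.
1 February 2028 is a Tuesday, so Mondays fall on 7, 14, 21, 28; the last is February 28.
At the standard offset (UTC+01:00), 10:45 UTC + 1h = 11:45 Yalium Canton standard time.
The standard-time date in Yalium Canton, 22 February 2028, falls between 11 September 2027 and 28 February 2028, so daylight saving is in effect and Yalium Canton is at UTC+02:00.
10:45 UTC + 2h = 12:45 local.

12:45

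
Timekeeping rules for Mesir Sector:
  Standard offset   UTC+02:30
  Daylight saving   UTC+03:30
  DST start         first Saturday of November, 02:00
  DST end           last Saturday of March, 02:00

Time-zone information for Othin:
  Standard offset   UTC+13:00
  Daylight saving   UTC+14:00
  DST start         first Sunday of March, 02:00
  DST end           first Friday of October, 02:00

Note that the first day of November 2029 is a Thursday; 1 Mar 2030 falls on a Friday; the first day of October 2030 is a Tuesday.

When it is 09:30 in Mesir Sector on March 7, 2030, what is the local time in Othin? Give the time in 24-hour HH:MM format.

20:00

1 November 2029 is a Thursday, so the first Saturday is November 3.
1 March 2030 is a Friday, so Saturdays fall on 2, 9, 16, 23, 30; the last is March 30.
March 7, 2030 lies within the daylight-saving period (3 November 2029 – 30 March 2030), so Mesir Sector is on daylight time, UTC+03:30.
09:30 Mesir Sector − 3h30m = 06:00 UTC.
1 March 2030 is a Friday, so the first Sunday is March 3.
1 October 2030 is a Tuesday, so the first Friday is October 4.
At the standard offset (UTC+13:00), 06:00 UTC + 13h = 19:00 Othin standard time.
The standard-time date in Othin, March 7, 2030, lies within the daylight-saving period (3 March – 4 October), so Othin is on daylight time, UTC+14:00.
06:00 UTC + 14h = 20:00 Othin.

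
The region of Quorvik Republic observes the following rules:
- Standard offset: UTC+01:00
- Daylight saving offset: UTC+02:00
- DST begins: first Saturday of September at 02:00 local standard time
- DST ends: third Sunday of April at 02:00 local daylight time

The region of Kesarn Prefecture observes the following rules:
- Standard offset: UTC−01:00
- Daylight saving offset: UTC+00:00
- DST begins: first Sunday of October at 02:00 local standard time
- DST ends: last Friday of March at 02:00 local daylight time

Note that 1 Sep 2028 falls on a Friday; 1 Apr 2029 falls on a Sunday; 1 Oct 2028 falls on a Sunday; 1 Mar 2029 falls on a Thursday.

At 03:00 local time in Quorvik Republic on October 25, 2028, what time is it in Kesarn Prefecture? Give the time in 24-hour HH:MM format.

1 September 2028 is a Friday, so the first Saturday is September 2.
1 April 2029 is a Sunday, so the first Sunday is April 1 and the third is April 15.
October 25, 2028 lies within the daylight-saving period (2 September 2028 – 15 April 2029), so Quorvik Republic is on daylight time, UTC+02:00.
03:00 Quorvik Republic − 2h = 01:00 UTC.
1 October 2028 is a Sunday, so the first Sunday is October 1.
1 March 2029 is a Thursday, so Fridays fall on 2, 9, 16, 23, 30; the last is March 30.
At the standard offset (UTC−01:00), 01:00 UTC − 1h = 00:00 Kesarn Prefecture standard time.
The standard-time date in Kesarn Prefecture, October 25, 2028, lies within the daylight-saving period (1 October 2028 – 30 March 2029), so Kesarn Prefecture is on daylight time, UTC+00:00.
01:00 UTC + 0h = 01:00 Kesarn Prefecture.

01:00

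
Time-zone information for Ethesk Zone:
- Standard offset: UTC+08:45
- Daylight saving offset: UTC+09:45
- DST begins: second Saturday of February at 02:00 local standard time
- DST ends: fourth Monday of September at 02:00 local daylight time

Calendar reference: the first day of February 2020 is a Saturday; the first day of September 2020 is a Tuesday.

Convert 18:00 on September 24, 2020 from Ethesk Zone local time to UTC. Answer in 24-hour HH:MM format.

1 February 2020 is a Saturday, so the first Saturday is February 1 and the second is February 8.
1 September 2020 is a Tuesday, so the first Monday is September 7 and the fourth is September 28.
September 24, 2020 falls between 8 February and 28 September, so daylight saving is in effect and Ethesk Zone is at UTC+09:45.
18:00 local − 9h45m = 08:15 UTC.

08:15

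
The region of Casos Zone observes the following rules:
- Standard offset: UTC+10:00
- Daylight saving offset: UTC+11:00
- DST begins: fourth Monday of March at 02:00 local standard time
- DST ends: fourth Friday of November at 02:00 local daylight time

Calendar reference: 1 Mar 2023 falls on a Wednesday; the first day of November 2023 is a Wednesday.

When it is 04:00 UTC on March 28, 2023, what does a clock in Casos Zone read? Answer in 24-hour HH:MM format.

1 March 2023 is a Wednesday, so the first Monday is March 6 and the fourth is March 27.
1 November 2023 is a Wednesday, so the first Friday is November 3 and the fourth is November 24.
At the standard offset (UTC+10:00), 04:00 UTC + 10h = 14:00 Casos Zone standard time.
The standard-time date in Casos Zone, March 28, 2023, falls between 27 March and 24 November, so daylight saving is in effect and Casos Zone is at UTC+11:00.
04:00 UTC + 11h = 15:00 local.

15:00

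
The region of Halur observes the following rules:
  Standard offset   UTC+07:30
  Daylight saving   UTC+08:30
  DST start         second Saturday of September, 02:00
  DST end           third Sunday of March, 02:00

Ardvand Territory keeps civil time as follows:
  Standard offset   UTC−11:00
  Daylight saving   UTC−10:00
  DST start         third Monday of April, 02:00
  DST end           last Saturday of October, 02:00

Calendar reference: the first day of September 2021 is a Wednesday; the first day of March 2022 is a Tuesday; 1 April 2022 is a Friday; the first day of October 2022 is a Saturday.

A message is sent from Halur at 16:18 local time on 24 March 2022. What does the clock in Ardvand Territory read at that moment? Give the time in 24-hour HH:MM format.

1 September 2021 is a Wednesday, so the first Saturday is September 4 and the second is September 11.
1 March 2022 is a Tuesday, so the first Sunday is March 6 and the third is March 20.
Daylight saving runs 11 September 2021 – 20 March 2022; 24 March 2022 is outside that window, so Halur is on standard time at UTC+07:30.
16:18 Halur − 7h30m = 08:48 UTC.
1 April 2022 is a Friday, so the first Monday is April 4 and the third is April 18.
1 October 2022 is a Saturday, so Saturdays fall on 1, 8, 15, 22, 29; the last is October 29.
At the standard offset (UTC−11:00), 08:48 UTC − 11h = 21:48 Ardvand Territory standard time (rolling into the previous day, 23 March 2022).
Daylight saving runs 18 April – 29 October; the standard-time date in Ardvand Territory, 23 March 2022, is outside that window, so Ardvand Territory is on standard time at UTC−11:00.
08:48 UTC − 11h = 21:48 Ardvand Territory (rolling into the previous day, 23 March 2022).

21:48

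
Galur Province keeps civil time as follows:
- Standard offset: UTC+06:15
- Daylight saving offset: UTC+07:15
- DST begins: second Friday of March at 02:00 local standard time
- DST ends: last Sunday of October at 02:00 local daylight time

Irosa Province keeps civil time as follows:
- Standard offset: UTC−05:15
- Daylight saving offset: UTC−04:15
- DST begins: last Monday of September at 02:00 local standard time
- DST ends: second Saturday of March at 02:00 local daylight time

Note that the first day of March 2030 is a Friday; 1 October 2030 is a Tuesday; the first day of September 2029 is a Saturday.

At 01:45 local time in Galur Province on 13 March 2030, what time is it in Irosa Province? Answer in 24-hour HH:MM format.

1 March 2030 is a Friday, so the first Friday is March 1 and the second is March 8.
1 October 2030 is a Tuesday, so Sundays fall on 6, 13, 20, 27; the last is October 27.
13 March 2030 lies within the daylight-saving period (8 March – 27 October), so Galur Province is on daylight time, UTC+07:15.
01:45 Galur Province − 7h15m = 18:30 UTC (rolling into the previous day, 12 March 2030).
1 September 2029 is a Saturday, so Mondays fall on 3, 10, 17, 24; the last is September 24.
1 March 2030 is a Friday, so the first Saturday is March 2 and the second is March 9.
At the standard offset (UTC−05:15), 18:30 UTC − 5h15m = 13:15 Irosa Province standard time.
The standard-time date in Irosa Province, 12 March 2030, is outside the daylight-saving period (24 September 2029 – 9 March 2030), so Irosa Province is on standard time, UTC−05:15.
18:30 UTC − 5h15m = 13:15 Irosa Province.

13:15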